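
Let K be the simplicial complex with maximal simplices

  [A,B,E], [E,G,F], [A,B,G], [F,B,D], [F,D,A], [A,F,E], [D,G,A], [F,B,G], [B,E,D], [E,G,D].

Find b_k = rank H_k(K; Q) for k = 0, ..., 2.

b_0 = 1, b_1 = 0, b_2 = 0.

K has 6 vertices, 15 edges, 10 triangles.
rank ∂_0 = 0, rank ∂_1 = 5 ⇒ b_0 = 6 − 0 − 5 = 1; all invariant factors of ∂_1 are 1 so no torsion. So H_0 ≅ Z.
rank ∂_1 = 5, rank ∂_2 = 10 ⇒ b_1 = 15 − 5 − 10 = 0; ∂_2 has invariant factor(s) [2] giving torsion. So H_1 ≅ Z/2.
rank ∂_2 = 10, rank ∂_3 = 0 ⇒ b_2 = 10 − 10 − 0 = 0. So H_2 ≅ 0.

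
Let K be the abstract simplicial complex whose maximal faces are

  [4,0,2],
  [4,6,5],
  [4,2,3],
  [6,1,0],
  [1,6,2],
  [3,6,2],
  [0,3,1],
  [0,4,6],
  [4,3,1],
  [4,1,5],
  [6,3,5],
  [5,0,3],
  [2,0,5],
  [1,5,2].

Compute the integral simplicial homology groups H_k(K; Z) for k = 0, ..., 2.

H_0 = Z,  H_1 = Z^2,  H_2 = Z.

K has 7 vertices, 21 edges, 14 triangles.
rank ∂_0 = 0, rank ∂_1 = 6 ⇒ b_0 = 7 − 0 − 6 = 1; all invariant factors of ∂_1 are 1 so no torsion. So H_0 = Z.
rank ∂_1 = 6, rank ∂_2 = 13 ⇒ b_1 = 21 − 6 − 13 = 2; all invariant factors of ∂_2 are 1 so no torsion. So H_1 = Z^2.
rank ∂_2 = 13, rank ∂_3 = 0 ⇒ b_2 = 14 − 13 − 0 = 1. So H_2 = Z.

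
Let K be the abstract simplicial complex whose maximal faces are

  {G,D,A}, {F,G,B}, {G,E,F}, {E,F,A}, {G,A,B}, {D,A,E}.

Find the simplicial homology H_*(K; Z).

Order the vertices as A < B < D < E < F < G. Listing each simplex with vertices in this order, K has dimension 2 with simplices:

  0-simplices (6): A, B, D, E, F, G
  1-simplices (12): AB, AD, AE, AF, AG, BF, BG, DE, DG, EF, EG, FG
  2-simplices (6): ABG, ADE, ADG, AEF, BFG, EFG

Hence C_0 ≅ Z^6, C_1 ≅ Z^12, C_2 ≅ Z^6.

Boundary ∂_1: C_1 → C_0 maps an edge to its endpoints' difference, ∂[p,q] = q − p.
The 6×12 boundary matrix has rank 5 and Smith normal form diag(1,1,1,1,1).

The boundary map ∂_2: C_2 → C_1 maps a triangle to the signed sum of its edges. For instance
  ∂BFG = FG − BG + BF,
  ∂ABG = BG − AG + AB.
The 12×6 boundary matrix has rank 6 and Smith normal form diag(1,1,1,1,1,1).

Reading off H_k = ker ∂_k / im ∂_{k+1}:

  H_0: rank C_0 − rank ∂_1 = 6 − 5 = 1, and the invariant factors of ∂_1 are all 1, so H_0 = Z.
  H_1: rank ker ∂_1 − rank ∂_2 = (12 − 5) − 6 = 1, and the invariant factors of ∂_2 are all 1, so H_1 = Z.
  H_2: rank ker ∂_2 − rank ∂_3 = (6 − 6) − 0 = 0, and there is no ∂_3, so H_2 = 0.

H_0 = Z,  H_1 = Z,  H_2 = 0.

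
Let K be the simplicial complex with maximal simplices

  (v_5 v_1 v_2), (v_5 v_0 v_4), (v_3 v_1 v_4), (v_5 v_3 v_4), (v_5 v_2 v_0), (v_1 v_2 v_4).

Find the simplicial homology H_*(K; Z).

Take the total order v_0 < v_1 < v_2 < v_3 < v_4 < v_5 on the vertex set. Then K (dimension 2) consists of the simplices:

  0-simplices (6): [v_0], [v_1], [v_2], [v_3], [v_4], [v_5]
  1-simplices (12): [v_0,v_2], [v_0,v_4], [v_0,v_5], [v_1,v_2], [v_1,v_3], [v_1,v_4], [v_1,v_5], [v_2,v_4], [v_2,v_5], [v_3,v_4], [v_3,v_5], [v_4,v_5]
  2-simplices (6): [v_0,v_2,v_5], [v_0,v_4,v_5], [v_1,v_2,v_4], [v_1,v_2,v_5], [v_1,v_3,v_4], [v_3,v_4,v_5]

so the chain groups are C_0 ≅ Z^6, C_1 ≅ Z^12, C_2 ≅ Z^6.

The boundary map ∂_1: C_1 → C_0 sends each edge [p,q] (with p < q) to q − p. For instance
  ∂[v_3,v_4] = [v_4] − [v_3].
As a 6×12 matrix over Z this has rank 5, with invariant factors (1,1,1,1,1).

Boundary ∂_2: C_2 → C_1 acts by ∂[p,q,r] = [q,r] − [p,r] + [p,q]. For instance
  ∂[v_1,v_2,v_5] = [v_2,v_5] − [v_1,v_5] + [v_1,v_2],
  ∂[v_0,v_4,v_5] = [v_4,v_5] − [v_0,v_5] + [v_0,v_4].
This gives a 12×6 integer matrix of rank 6; reducing to Smith normal form yields diagonal entries (1,1,1,1,1,1).

Now H_k = ker ∂_k / im ∂_{k+1}, so:

  H_0: rank C_0 − rank ∂_1 = 6 − 5 = 1, and the invariant factors of ∂_1 are all 1, so H_0 = Z.
  H_1: rank ker ∂_1 − rank ∂_2 = (12 − 5) − 6 = 1, and the invariant factors of ∂_2 are all 1, so H_1 = Z.
  H_2: rank ker ∂_2 − rank ∂_3 = (6 − 6) − 0 = 0, and there is no ∂_3, so H_2 = 0.

As a check, the Euler characteristic is 6 − 12 + 6 = 0, which agrees with 1 − 1 + 0 = 0.

H_0 ≅ Z,  H_1 ≅ Z,  H_2 = 0.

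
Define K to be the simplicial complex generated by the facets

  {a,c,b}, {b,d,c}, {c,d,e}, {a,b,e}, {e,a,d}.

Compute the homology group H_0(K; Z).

H_0 = Z.

We work with the vertex ordering a < b < c < d < e. The simplices of K, each written with vertices in increasing order, are:

  0-simplices (5): a, b, c, d, e
  1-simplices (10): ab, ac, ad, ae, bc, bd, be, cd, ce, de
  2-simplices (5): abc, abe, ade, bcd, cde

so the chain groups are C_0 ≅ Z^5, C_1 ≅ Z^10, C_2 ≅ Z^5.

∂_1: C_1 → C_0 sends each edge [p,q] (with p < q) to q − p. For instance
  ∂ce = e − c.
The resulting 5×10 matrix has rank 4, and its Smith normal form has invariant factors (1,1,1,1).

Boundary ∂_2: C_2 → C_1 acts by ∂[p,q,r] = [q,r] − [p,r] + [p,q]. For instance
  ∂ade = de − ae + ad,
  ∂bcd = cd − bd + bc.
This gives a 10×5 integer matrix of rank 5; reducing to Smith normal form yields diagonal entries (1,1,1,1,1).

From H_k ≅ ker(∂_k) / im(∂_{k+1}) we obtain:

  H_0: rank C_0 − rank ∂_1 = 5 − 4 = 1, and the invariant factors of ∂_1 are all 1, so H_0 = Z.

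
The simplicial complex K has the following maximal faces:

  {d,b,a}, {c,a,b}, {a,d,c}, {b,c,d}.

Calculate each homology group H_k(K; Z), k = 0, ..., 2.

H_0 ≅ Z,  H_1 = 0,  H_2 ≅ Z.

Fix the vertex order a < b < c < d and write every simplex with vertices in increasing order. Then dim K = 2 and the simplices of K are:

  0-simplices (4): a, b, c, d
  1-simplices (6): ab, ac, ad, bc, bd, cd
  2-simplices (4): abc, abd, acd, bcd

Hence C_0 ≅ Z^4, C_1 ≅ Z^6, C_2 ≅ Z^4.

The boundary map ∂_1: C_1 → C_0 maps an edge to its endpoints' difference, ∂[p,q] = q − p. For instance
  ∂ac = c − a.
As a 4×6 matrix over Z this has rank 3, with invariant factors (1,1,1).

∂_2: C_2 → C_1 maps a triangle to the signed sum of its edges. For instance
  ∂abd = bd − ad + ab,
  ∂acd = cd − ad + ac.
The 6×4 boundary matrix has rank 3 and Smith normal form diag(1,1,1).

Reading off H_k = ker ∂_k / im ∂_{k+1}:

  H_0: rank C_0 − rank ∂_1 = 4 − 3 = 1, and the invariant factors of ∂_1 are all 1, so H_0 = Z.
  H_1: rank ker ∂_1 − rank ∂_2 = (6 − 3) − 3 = 0, and the invariant factors of ∂_2 are all 1, so H_1 = 0.
  H_2: rank ker ∂_2 − rank ∂_3 = (4 − 3) − 0 = 1, and there is no ∂_3, so H_2 = Z.

(K is a triangulation of the 2-sphere S^2.)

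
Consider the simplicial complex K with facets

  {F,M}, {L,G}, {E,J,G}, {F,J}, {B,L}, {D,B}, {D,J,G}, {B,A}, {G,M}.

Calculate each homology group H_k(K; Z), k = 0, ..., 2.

Fix the vertex order A < B < D < E < F < G < J < L < M and write every simplex with vertices in increasing order. Then dim K = 2 and the simplices of K are:

  0-simplices (9): A, B, D, E, F, G, J, L, M
  1-simplices (12): AB, BD, BL, DG, DJ, EG, EJ, FJ, FM, GJ, GL, GM
  2-simplices (2): DGJ, EGJ

so the chain groups are C_0 ≅ Z^9, C_1 ≅ Z^12, C_2 ≅ Z^2.

Boundary ∂_1: C_1 → C_0 is given by ∂[p,q] = [q] − [p].
This gives a 9×12 integer matrix of rank 8; reducing to Smith normal form yields diagonal entries (1,1,1,1,1,1,1,1).

∂_2: C_2 → C_1 acts by ∂[p,q,r] = [q,r] − [p,r] + [p,q]. For instance
  ∂EGJ = GJ − EJ + EG,
  ∂DGJ = GJ − DJ + DG.
As a 12×2 matrix over Z this has rank 2, with invariant factors (1,1).

Reading off H_k = ker ∂_k / im ∂_{k+1}:

  H_0: rank C_0 − rank ∂_1 = 9 − 8 = 1, and the invariant factors of ∂_1 are all 1, so H_0 = Z.
  H_1: rank ker ∂_1 − rank ∂_2 = (12 − 8) − 2 = 2, and the invariant factors of ∂_2 are all 1, so H_1 = Z^2.
  H_2: rank ker ∂_2 − rank ∂_3 = (2 − 2) − 0 = 0, and there is no ∂_3, so H_2 = 0.

H_0 ≅ Z,  H_1 ≅ Z^2,  H_2 = 0.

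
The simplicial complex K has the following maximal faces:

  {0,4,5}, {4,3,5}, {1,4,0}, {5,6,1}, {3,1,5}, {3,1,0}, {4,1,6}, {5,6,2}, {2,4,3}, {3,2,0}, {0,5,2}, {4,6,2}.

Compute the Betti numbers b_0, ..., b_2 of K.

Fix the vertex order 0 < 1 < 2 < 3 < 4 < 5 < 6 and write every simplex with vertices in increasing order. Then dim K = 2 and the simplices of K are:

  0-simplices (7): [0], [1], [2], [3], [4], [5], [6]
  1-simplices (18): [0,1], [0,2], [0,3], [0,4], [0,5], [1,3], [1,4], [1,5], [1,6], [2,3], [2,4], [2,5], [2,6], [3,4], [3,5], [4,5], [4,6], [5,6]
  2-simplices (12): [0,1,3], [0,1,4], [0,2,3], [0,2,5], [0,4,5], [1,3,5], [1,4,6], [1,5,6], [2,3,4], [2,4,6], [2,5,6], [3,4,5]

giving chain groups C_0 ≅ Z^7, C_1 ≅ Z^18, C_2 ≅ Z^12.

Boundary ∂_1: C_1 → C_0 is given by ∂[p,q] = [q] − [p]. For instance
  ∂[0,3] = [3] − [0].
The resulting 7×18 matrix has rank 6, and its Smith normal form has invariant factors (1,1,1,1,1,1).

∂_2: C_2 → C_1 sends each 2-simplex [p,q,r] to [q,r] − [p,r] + [p,q]. For instance
  ∂[2,4,6] = [4,6] − [2,6] + [2,4],
  ∂[0,1,3] = [1,3] − [0,3] + [0,1].
The 18×12 boundary matrix has rank 12 and Smith normal form diag(1,1,1,1,1,1,1,1,1,1,1,2).

Now H_k = ker ∂_k / im ∂_{k+1}, so:

  H_0: rank C_0 − rank ∂_1 = 7 − 6 = 1, and the invariant factors of ∂_1 are all 1, so H_0 = Z.
  H_1: rank ker ∂_1 − rank ∂_2 = (18 − 6) − 12 = 0, and ∂_2 has invariant factor 2 > 1, so H_1 = Z/2.
  H_2: rank ker ∂_2 − rank ∂_3 = (12 − 12) − 0 = 0, and there is no ∂_3, so H_2 = 0.

Hence the Betti numbers are b_0 = 1, b_1 = 0, b_2 = 0.

b_0 = 1, b_1 = 0, b_2 = 0.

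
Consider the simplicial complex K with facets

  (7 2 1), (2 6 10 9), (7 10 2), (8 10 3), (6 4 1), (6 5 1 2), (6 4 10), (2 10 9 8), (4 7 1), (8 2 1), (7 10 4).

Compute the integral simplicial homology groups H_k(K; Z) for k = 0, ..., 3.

Order the vertices as 1 < 2 < 3 < 4 < 5 < 6 < 7 < 8 < 9 < 10. Listing each simplex with vertices in this order, K has dimension 3 with simplices:

  0-simplices (10): [1], [2], [3], [4], [5], [6], [7], [8], [9], [10]
  1-simplices (24): (24 of them)
  2-simplices (19): (19 of them)
  3-simplices (3): [1,2,5,6], [2,6,9,10], [2,8,9,10]

giving chain groups C_0 ≅ Z^10, C_1 ≅ Z^24, C_2 ≅ Z^19, C_3 ≅ Z^3.

∂_1: C_1 → C_0 maps an edge to its endpoints' difference, ∂[p,q] = q − p.
The 10×24 boundary matrix has rank 9 and Smith normal form diag(1,1,1,1,1,1,1,1,1).

Boundary ∂_2: C_2 → C_1 sends each 2-simplex [p,q,r] to [q,r] − [p,r] + [p,q]. For instance
  ∂[4,7,10] = [7,10] − [4,10] + [4,7],
  ∂[2,8,10] = [8,10] − [2,10] + [2,8].
As a 24×19 matrix over Z this has rank 15, with invariant factors (1,1,1,1,1,1,1,1,1,1,1,1,1,1,1).

Boundary ∂_3: C_3 → C_2 sends each 3-simplex σ to the alternating sum Σ_i (−1)^i (σ with its i-th vertex removed). For instance
  ∂[2,8,9,10] = [8,9,10] − [2,9,10] + [2,8,10] − [2,8,9],
  ∂[1,2,5,6] = [2,5,6] − [1,5,6] + [1,2,6] − [1,2,5].
As a 19×3 matrix over Z this has rank 3, with invariant factors (1,1,1).

From H_k ≅ ker(∂_k) / im(∂_{k+1}) we obtain:

  H_0: rank C_0 − rank ∂_1 = 10 − 9 = 1, and the invariant factors of ∂_1 are all 1, so H_0 ≅ Z.
  H_1: rank ker ∂_1 − rank ∂_2 = (24 − 9) − 15 = 0, and the invariant factors of ∂_2 are all 1, so H_1 ≅ 0.
  H_2: rank ker ∂_2 − rank ∂_3 = (19 − 15) − 3 = 1, and the invariant factors of ∂_3 are all 1, so H_2 ≅ Z.
  H_3: rank ker ∂_3 − rank ∂_4 = (3 − 3) − 0 = 0, and there is no ∂_4, so H_3 ≅ 0.

As a check, the Euler characteristic is 10 − 24 + 19 − 3 = 2, which agrees with 1 − 0 + 1 − 0 = 2.

H_0 = Z,  H_1 = 0,  H_2 = Z,  H_3 = 0.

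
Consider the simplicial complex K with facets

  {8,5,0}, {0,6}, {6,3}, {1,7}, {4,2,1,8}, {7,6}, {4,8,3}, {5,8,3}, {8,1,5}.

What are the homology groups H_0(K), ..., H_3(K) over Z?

K has 9 vertices, 17 edges, 8 triangles, 1 3-simplex.
rank ∂_0 = 0, rank ∂_1 = 8 ⇒ b_0 = 9 − 0 − 8 = 1; all invariant factors of ∂_1 are 1 so no torsion. So H_0 = Z.
rank ∂_1 = 8, rank ∂_2 = 7 ⇒ b_1 = 17 − 8 − 7 = 2; all invariant factors of ∂_2 are 1 so no torsion. So H_1 = Z^2.
rank ∂_2 = 7, rank ∂_3 = 1 ⇒ b_2 = 8 − 7 − 1 = 0; all invariant factors of ∂_3 are 1 so no torsion. So H_2 = 0.
rank ∂_3 = 1, rank ∂_4 = 0 ⇒ b_3 = 1 − 1 − 0 = 0. So H_3 = 0.

H_0 = Z,  H_1 = Z^2,  H_2 = 0,  H_3 = 0.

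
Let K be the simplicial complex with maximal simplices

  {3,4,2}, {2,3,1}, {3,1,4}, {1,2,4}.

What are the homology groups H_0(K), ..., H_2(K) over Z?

H_0 = Z,  H_1 = 0,  H_2 = Z.

Order the vertices as 1 < 2 < 3 < 4. Listing each simplex with vertices in this order, K has dimension 2 with simplices:

  0-simplices (4): [1], [2], [3], [4]
  1-simplices (6): [1,2], [1,3], [1,4], [2,3], [2,4], [3,4]
  2-simplices (4): [1,2,3], [1,2,4], [1,3,4], [2,3,4]

Hence C_0 ≅ Z^4, C_1 ≅ Z^6, C_2 ≅ Z^4.

∂_1: C_1 → C_0 sends each edge [p,q] (with p < q) to q − p. For instance
  ∂[2,3] = [3] − [2].
The 4×6 boundary matrix has rank 3 and Smith normal form diag(1,1,1).

The boundary map ∂_2: C_2 → C_1 acts by ∂[p,q,r] = [q,r] − [p,r] + [p,q]. For instance
  ∂[1,2,4] = [2,4] − [1,4] + [1,2],
  ∂[2,3,4] = [3,4] − [2,4] + [2,3].
This gives a 6×4 integer matrix of rank 3; reducing to Smith normal form yields diagonal entries (1,1,1).

Computing H_k = (kernel of ∂_k) / (image of ∂_{k+1}):

  H_0: rank C_0 − rank ∂_1 = 4 − 3 = 1, and the invariant factors of ∂_1 are all 1, so H_0 = Z.
  H_1: rank ker ∂_1 − rank ∂_2 = (6 − 3) − 3 = 0, and the invariant factors of ∂_2 are all 1, so H_1 = 0.
  H_2: rank ker ∂_2 − rank ∂_3 = (4 − 3) − 0 = 1, and there is no ∂_3, so H_2 = Z.

As a check, the Euler characteristic is 4 − 6 + 4 = 2, which agrees with 1 − 0 + 1 = 2.
(K is a triangulation of the 2-sphere S^2.)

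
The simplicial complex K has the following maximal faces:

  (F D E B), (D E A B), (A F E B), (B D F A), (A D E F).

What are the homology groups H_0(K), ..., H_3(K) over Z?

H_0 = Z,  H_1 = 0,  H_2 = 0,  H_3 = Z.

K has 5 vertices, 10 edges, 10 triangles, 5 3-simplices.
rank ∂_0 = 0, rank ∂_1 = 4 ⇒ b_0 = 5 − 0 − 4 = 1; all invariant factors of ∂_1 are 1 so no torsion. So H_0 ≅ Z.
rank ∂_1 = 4, rank ∂_2 = 6 ⇒ b_1 = 10 − 4 − 6 = 0; all invariant factors of ∂_2 are 1 so no torsion. So H_1 ≅ 0.
rank ∂_2 = 6, rank ∂_3 = 4 ⇒ b_2 = 10 − 6 − 4 = 0; all invariant factors of ∂_3 are 1 so no torsion. So H_2 ≅ 0.
rank ∂_3 = 4, rank ∂_4 = 0 ⇒ b_3 = 5 − 4 − 0 = 1. So H_3 ≅ Z.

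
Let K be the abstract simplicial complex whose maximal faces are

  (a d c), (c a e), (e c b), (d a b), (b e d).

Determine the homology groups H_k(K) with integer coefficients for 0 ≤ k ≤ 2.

H_0 = Z,  H_1 = Z,  H_2 = 0.

Fix the vertex order a < b < c < d < e and write every simplex with vertices in increasing order. Then dim K = 2 and the simplices of K are:

  0-simplices (5): a, b, c, d, e
  1-simplices (10): ab, ac, ad, ae, bc, bd, be, cd, ce, de
  2-simplices (5): abd, acd, ace, bce, bde

so the chain groups are C_0 ≅ Z^5, C_1 ≅ Z^10, C_2 ≅ Z^5.

∂_1: C_1 → C_0 is given by ∂[p,q] = [q] − [p]. For instance
  ∂be = e − b.
As a 5×10 matrix over Z this has rank 4, with invariant factors (1,1,1,1).

Boundary ∂_2: C_2 → C_1 acts by ∂[p,q,r] = [q,r] − [p,r] + [p,q]. For instance
  ∂abd = bd − ad + ab,
  ∂ace = ce − ae + ac.
The 10×5 boundary matrix has rank 5 and Smith normal form diag(1,1,1,1,1).

Reading off H_k = ker ∂_k / im ∂_{k+1}:

  H_0: rank C_0 − rank ∂_1 = 5 − 4 = 1, and the invariant factors of ∂_1 are all 1, so H_0 = Z.
  H_1: rank ker ∂_1 − rank ∂_2 = (10 − 4) − 5 = 1, and the invariant factors of ∂_2 are all 1, so H_1 = Z.
  H_2: rank ker ∂_2 − rank ∂_3 = (5 − 5) − 0 = 0, and there is no ∂_3, so H_2 = 0.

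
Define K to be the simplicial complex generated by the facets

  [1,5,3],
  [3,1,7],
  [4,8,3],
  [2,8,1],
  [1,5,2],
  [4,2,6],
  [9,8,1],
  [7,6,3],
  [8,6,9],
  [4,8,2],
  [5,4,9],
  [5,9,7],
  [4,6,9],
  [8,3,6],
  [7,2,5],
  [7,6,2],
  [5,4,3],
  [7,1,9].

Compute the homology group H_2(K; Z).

Order the vertices as 1 < 2 < 3 < 4 < 5 < 6 < 7 < 8 < 9. Listing each simplex with vertices in this order, K has dimension 2 with simplices:

  0-simplices (9): [1], [2], [3], [4], [5], [6], [7], [8], [9]
  1-simplices (27): (27 of them)
  2-simplices (18): [1,2,5], [1,2,8], [1,3,5], [1,3,7], [1,7,9], [1,8,9], [2,4,6], [2,4,8], [2,5,7], [2,6,7], [3,4,5], [3,4,8], [3,6,7], [3,6,8], [4,5,9], [4,6,9], [5,7,9], [6,8,9]

giving chain groups C_0 ≅ Z^9, C_1 ≅ Z^27, C_2 ≅ Z^18.

Boundary ∂_1: C_1 → C_0 is given by ∂[p,q] = [q] − [p]. For instance
  ∂[8,9] = [9] − [8].
The 9×27 boundary matrix has rank 8 and Smith normal form diag(1,1,1,1,1,1,1,1).

Boundary ∂_2: C_2 → C_1 maps a triangle to the signed sum of its edges. For instance
  ∂[2,4,8] = [4,8] − [2,8] + [2,4],
  ∂[1,3,7] = [3,7] − [1,7] + [1,3].
As a 27×18 matrix over Z this has rank 18, with invariant factors (1,1,1,1,1,1,1,1,1,1,1,1,1,1,1,1,1,2).

Reading off H_k = ker ∂_k / im ∂_{k+1}:

  H_2: rank ker ∂_2 − rank ∂_3 = (18 − 18) − 0 = 0, and there is no ∂_3, so H_2 ≅ 0.

H_2 ≅ 0.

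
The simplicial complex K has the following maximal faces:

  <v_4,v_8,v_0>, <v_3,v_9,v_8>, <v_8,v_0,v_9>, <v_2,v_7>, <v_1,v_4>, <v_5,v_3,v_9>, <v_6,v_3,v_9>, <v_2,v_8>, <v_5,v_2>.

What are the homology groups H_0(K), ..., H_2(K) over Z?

H_0 ≅ Z,  H_1 ≅ Z,  H_2 = 0.

Fix the vertex order v_0 < v_1 < v_2 < v_3 < v_4 < v_5 < v_6 < v_7 < v_8 < v_9 and write every simplex with vertices in increasing order. Then dim K = 2 and the simplices of K are:

  0-simplices (10): [v_0], [v_1], [v_2], [v_3], [v_4], [v_5], [v_6], [v_7], [v_8], [v_9]
  1-simplices (15): (15 of them)
  2-simplices (5): [v_0,v_4,v_8], [v_0,v_8,v_9], [v_3,v_5,v_9], [v_3,v_6,v_9], [v_3,v_8,v_9]

so the chain groups are C_0 ≅ Z^10, C_1 ≅ Z^15, C_2 ≅ Z^5.

Boundary ∂_1: C_1 → C_0 maps an edge to its endpoints' difference, ∂[p,q] = q − p.
The 10×15 boundary matrix has rank 9 and Smith normal form diag(1,1,1,1,1,1,1,1,1).

∂_2: C_2 → C_1 maps a triangle to the signed sum of its edges. For instance
  ∂[v_0,v_8,v_9] = [v_8,v_9] − [v_0,v_9] + [v_0,v_8],
  ∂[v_0,v_4,v_8] = [v_4,v_8] − [v_0,v_8] + [v_0,v_4].
The 15×5 boundary matrix has rank 5 and Smith normal form diag(1,1,1,1,1).

From H_k ≅ ker(∂_k) / im(∂_{k+1}) we obtain:

  H_0: rank C_0 − rank ∂_1 = 10 − 9 = 1, and the invariant factors of ∂_1 are all 1, so H_0 = Z.
  H_1: rank ker ∂_1 − rank ∂_2 = (15 − 9) − 5 = 1, and the invariant factors of ∂_2 are all 1, so H_1 = Z.
  H_2: rank ker ∂_2 − rank ∂_3 = (5 − 5) − 0 = 0, and there is no ∂_3, so H_2 = 0.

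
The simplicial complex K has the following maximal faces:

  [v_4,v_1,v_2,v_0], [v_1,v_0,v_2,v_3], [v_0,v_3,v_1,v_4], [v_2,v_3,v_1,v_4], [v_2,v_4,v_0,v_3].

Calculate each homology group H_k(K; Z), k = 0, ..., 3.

H_0 ≅ Z,  H_1 = 0,  H_2 = 0,  H_3 ≅ Z.

Take the total order v_0 < v_1 < v_2 < v_3 < v_4 on the vertex set. Then K (dimension 3) consists of the simplices:

  0-simplices (5): [v_0], [v_1], [v_2], [v_3], [v_4]
  1-simplices (10): [v_0,v_1], [v_0,v_2], [v_0,v_3], [v_0,v_4], [v_1,v_2], [v_1,v_3], [v_1,v_4], [v_2,v_3], [v_2,v_4], [v_3,v_4]
  2-simplices (10): [v_0,v_1,v_2], [v_0,v_1,v_3], [v_0,v_1,v_4], [v_0,v_2,v_3], [v_0,v_2,v_4], [v_0,v_3,v_4], [v_1,v_2,v_3], [v_1,v_2,v_4], [v_1,v_3,v_4], [v_2,v_3,v_4]
  3-simplices (5): [v_0,v_1,v_2,v_3], [v_0,v_1,v_2,v_4], [v_0,v_1,v_3,v_4], [v_0,v_2,v_3,v_4], [v_1,v_2,v_3,v_4]

so the chain groups are C_0 ≅ Z^5, C_1 ≅ Z^10, C_2 ≅ Z^10, C_3 ≅ Z^5.

The boundary map ∂_1: C_1 → C_0 maps an edge to its endpoints' difference, ∂[p,q] = q − p. For instance
  ∂[v_2,v_3] = [v_3] − [v_2].
The 5×10 boundary matrix has rank 4 and Smith normal form diag(1,1,1,1).

The boundary map ∂_2: C_2 → C_1 maps a triangle to the signed sum of its edges. For instance
  ∂[v_0,v_3,v_4] = [v_3,v_4] − [v_0,v_4] + [v_0,v_3],
  ∂[v_0,v_2,v_4] = [v_2,v_4] − [v_0,v_4] + [v_0,v_2].
As a 10×10 matrix over Z this has rank 6, with invariant factors (1,1,1,1,1,1).

The boundary map ∂_3: C_3 → C_2 sends each 3-simplex σ to the alternating sum Σ_i (−1)^i (σ with its i-th vertex removed). For instance
  ∂[v_0,v_1,v_3,v_4] = [v_1,v_3,v_4] − [v_0,v_3,v_4] + [v_0,v_1,v_4] − [v_0,v_1,v_3],
  ∂[v_0,v_1,v_2,v_4] = [v_1,v_2,v_4] − [v_0,v_2,v_4] + [v_0,v_1,v_4] − [v_0,v_1,v_2].
The 10×5 boundary matrix has rank 4 and Smith normal form diag(1,1,1,1).

Now H_k = ker ∂_k / im ∂_{k+1}, so:

  H_0: rank C_0 − rank ∂_1 = 5 − 4 = 1, and the invariant factors of ∂_1 are all 1, so H_0 = Z.
  H_1: rank ker ∂_1 − rank ∂_2 = (10 − 4) − 6 = 0, and the invariant factors of ∂_2 are all 1, so H_1 = 0.
  H_2: rank ker ∂_2 − rank ∂_3 = (10 − 6) − 4 = 0, and the invariant factors of ∂_3 are all 1, so H_2 = 0.
  H_3: rank ker ∂_3 − rank ∂_4 = (5 − 4) − 0 = 1, and there is no ∂_4, so H_3 = Z.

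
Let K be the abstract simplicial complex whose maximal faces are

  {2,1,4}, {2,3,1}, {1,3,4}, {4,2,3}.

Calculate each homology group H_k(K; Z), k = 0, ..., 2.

H_0 ≅ Z,  H_1 = 0,  H_2 ≅ Z.

We work with the vertex ordering 1 < 2 < 3 < 4. The simplices of K, each written with vertices in increasing order, are:

  0-simplices (4): [1], [2], [3], [4]
  1-simplices (6): [1,2], [1,3], [1,4], [2,3], [2,4], [3,4]
  2-simplices (4): [1,2,3], [1,2,4], [1,3,4], [2,3,4]

giving chain groups C_0 ≅ Z^4, C_1 ≅ Z^6, C_2 ≅ Z^4.

The boundary map ∂_1: C_1 → C_0 sends each edge [p,q] (with p < q) to q − p.
The resulting 4×6 matrix has rank 3, and its Smith normal form has invariant factors (1,1,1).

Boundary ∂_2: C_2 → C_1 acts by ∂[p,q,r] = [q,r] − [p,r] + [p,q]. For instance
  ∂[2,3,4] = [3,4] − [2,4] + [2,3],
  ∂[1,3,4] = [3,4] − [1,4] + [1,3].
The 6×4 boundary matrix has rank 3 and Smith normal form diag(1,1,1).

Now H_k = ker ∂_k / im ∂_{k+1}, so:

  H_0: rank C_0 − rank ∂_1 = 4 − 3 = 1, and the invariant factors of ∂_1 are all 1, so H_0 ≅ Z.
  H_1: rank ker ∂_1 − rank ∂_2 = (6 − 3) − 3 = 0, and the invariant factors of ∂_2 are all 1, so H_1 ≅ 0.
  H_2: rank ker ∂_2 − rank ∂_3 = (4 − 3) − 0 = 1, and there is no ∂_3, so H_2 ≅ Z.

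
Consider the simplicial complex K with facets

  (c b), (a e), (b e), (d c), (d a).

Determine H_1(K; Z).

H_1 ≅ Z.

We work with the vertex ordering a < b < c < d < e. The simplices of K, each written with vertices in increasing order, are:

  0-simplices (5): a, b, c, d, e
  1-simplices (5): ad, ae, bc, be, cd

giving chain groups C_0 ≅ Z^5, C_1 ≅ Z^5.

Boundary ∂_1: C_1 → C_0 sends each edge [p,q] (with p < q) to q − p. For instance
  ∂bc = c − b.
As a 5×5 matrix over Z this has rank 4, with invariant factors (1,1,1,1).

Computing H_k = (kernel of ∂_k) / (image of ∂_{k+1}):

  H_1: rank ker ∂_1 − rank ∂_2 = (5 − 4) − 0 = 1, and there is no ∂_2, so H_1 = Z.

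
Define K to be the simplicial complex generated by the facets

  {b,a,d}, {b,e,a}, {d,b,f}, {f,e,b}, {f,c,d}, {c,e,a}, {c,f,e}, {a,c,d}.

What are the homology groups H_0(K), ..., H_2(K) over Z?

Take the total order a < b < c < d < e < f on the vertex set. Then K (dimension 2) consists of the simplices:

  0-simplices (6): a, b, c, d, e, f
  1-simplices (12): ab, ac, ad, ae, bd, be, bf, cd, ce, cf, df, ef
  2-simplices (8): abd, abe, acd, ace, bdf, bef, cdf, cef

Hence C_0 ≅ Z^6, C_1 ≅ Z^12, C_2 ≅ Z^8.

Boundary ∂_1: C_1 → C_0 sends each edge [p,q] (with p < q) to q − p. For instance
  ∂df = f − d.
The 6×12 boundary matrix has rank 5 and Smith normal form diag(1,1,1,1,1).

The boundary map ∂_2: C_2 → C_1 maps a triangle to the signed sum of its edges. For instance
  ∂abe = be − ae + ab,
  ∂bef = ef − bf + be.
As a 12×8 matrix over Z this has rank 7, with invariant factors (1,1,1,1,1,1,1).

From H_k ≅ ker(∂_k) / im(∂_{k+1}) we obtain:

  H_0: rank C_0 − rank ∂_1 = 6 − 5 = 1, and the invariant factors of ∂_1 are all 1, so H_0 ≅ Z.
  H_1: rank ker ∂_1 − rank ∂_2 = (12 − 5) − 7 = 0, and the invariant factors of ∂_2 are all 1, so H_1 ≅ 0.
  H_2: rank ker ∂_2 − rank ∂_3 = (8 − 7) − 0 = 1, and there is no ∂_3, so H_2 ≅ Z.

H_0 ≅ Z,  H_1 = 0,  H_2 ≅ Z.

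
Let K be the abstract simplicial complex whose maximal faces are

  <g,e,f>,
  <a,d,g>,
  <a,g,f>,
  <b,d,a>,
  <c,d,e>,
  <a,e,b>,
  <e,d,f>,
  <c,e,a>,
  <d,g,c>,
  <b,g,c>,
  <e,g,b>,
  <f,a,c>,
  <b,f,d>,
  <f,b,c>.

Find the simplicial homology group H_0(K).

H_0 ≅ Z.

Order the vertices as a < b < c < d < e < f < g. Listing each simplex with vertices in this order, K has dimension 2 with simplices:

  0-simplices (7): a, b, c, d, e, f, g
  1-simplices (21): ab, ac, ad, ae, af, ag, bc, bd, be, bf, bg, cd, ce, cf, cg, de, df, dg, ef, eg, fg
  2-simplices (14): abd, abe, ace, acf, adg, afg, bcf, bcg, bdf, beg, cde, cdg, def, efg

so the chain groups are C_0 ≅ Z^7, C_1 ≅ Z^21, C_2 ≅ Z^14.

The boundary map ∂_1: C_1 → C_0 is given by ∂[p,q] = [q] − [p].
As a 7×21 matrix over Z this has rank 6, with invariant factors (1,1,1,1,1,1).

The boundary map ∂_2: C_2 → C_1 acts by ∂[p,q,r] = [q,r] − [p,r] + [p,q]. For instance
  ∂afg = fg − ag + af,
  ∂beg = eg − bg + be.
This gives a 21×14 integer matrix of rank 13; reducing to Smith normal form yields diagonal entries (1,1,1,1,1,1,1,1,1,1,1,1,1).

From H_k ≅ ker(∂_k) / im(∂_{k+1}) we obtain:

  H_0: rank C_0 − rank ∂_1 = 7 − 6 = 1, and the invariant factors of ∂_1 are all 1, so H_0 = Z.

(K is a triangulation of the torus T^2.)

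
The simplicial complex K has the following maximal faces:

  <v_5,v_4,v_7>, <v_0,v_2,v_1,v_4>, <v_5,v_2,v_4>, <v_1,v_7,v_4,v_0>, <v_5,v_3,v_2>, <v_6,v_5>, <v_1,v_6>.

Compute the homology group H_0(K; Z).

Take the total order v_0 < v_1 < v_2 < v_3 < v_4 < v_5 < v_6 < v_7 on the vertex set. Then K (dimension 3) consists of the simplices:

  0-simplices (8): [v_0], [v_1], [v_2], [v_3], [v_4], [v_5], [v_6], [v_7]
  1-simplices (16): (16 of them)
  2-simplices (10): [v_0,v_1,v_2], [v_0,v_1,v_4], [v_0,v_1,v_7], [v_0,v_2,v_4], [v_0,v_4,v_7], [v_1,v_2,v_4], [v_1,v_4,v_7], [v_2,v_3,v_5], [v_2,v_4,v_5], [v_4,v_5,v_7]
  3-simplices (2): [v_0,v_1,v_2,v_4], [v_0,v_1,v_4,v_7]

Hence C_0 ≅ Z^8, C_1 ≅ Z^16, C_2 ≅ Z^10, C_3 ≅ Z^2.

The boundary map ∂_1: C_1 → C_0 sends each edge [p,q] (with p < q) to q − p.
This gives a 8×16 integer matrix of rank 7; reducing to Smith normal form yields diagonal entries (1,1,1,1,1,1,1).

The boundary map ∂_2: C_2 → C_1 acts by ∂[p,q,r] = [q,r] − [p,r] + [p,q]. For instance
  ∂[v_0,v_1,v_4] = [v_1,v_4] − [v_0,v_4] + [v_0,v_1],
  ∂[v_0,v_4,v_7] = [v_4,v_7] − [v_0,v_7] + [v_0,v_4].
As a 16×10 matrix over Z this has rank 8, with invariant factors (1,1,1,1,1,1,1,1).

∂_3: C_3 → C_2 sends each 3-simplex σ to the alternating sum Σ_i (−1)^i (σ with its i-th vertex removed). For instance
  ∂[v_0,v_1,v_4,v_7] = [v_1,v_4,v_7] − [v_0,v_4,v_7] + [v_0,v_1,v_7] − [v_0,v_1,v_4],
  ∂[v_0,v_1,v_2,v_4] = [v_1,v_2,v_4] − [v_0,v_2,v_4] + [v_0,v_1,v_4] − [v_0,v_1,v_2].
The 10×2 boundary matrix has rank 2 and Smith normal form diag(1,1).

Reading off H_k = ker ∂_k / im ∂_{k+1}:

  H_0: rank C_0 − rank ∂_1 = 8 − 7 = 1, and the invariant factors of ∂_1 are all 1, so H_0 ≅ Z.

H_0 = Z.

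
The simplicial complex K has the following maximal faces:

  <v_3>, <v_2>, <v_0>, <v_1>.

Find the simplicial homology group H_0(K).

K has 4 vertices.
rank ∂_0 = 0, rank ∂_1 = 0 ⇒ b_0 = 4 − 0 − 0 = 4. So H_0 ≅ Z^4.

H_0 ≅ Z^4.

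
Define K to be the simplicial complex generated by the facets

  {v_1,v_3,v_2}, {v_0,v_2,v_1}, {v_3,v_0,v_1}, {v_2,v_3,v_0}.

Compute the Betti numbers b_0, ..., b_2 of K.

Fix the vertex order v_0 < v_1 < v_2 < v_3 and write every simplex with vertices in increasing order. Then dim K = 2 and the simplices of K are:

  0-simplices (4): [v_0], [v_1], [v_2], [v_3]
  1-simplices (6): [v_0,v_1], [v_0,v_2], [v_0,v_3], [v_1,v_2], [v_1,v_3], [v_2,v_3]
  2-simplices (4): [v_0,v_1,v_2], [v_0,v_1,v_3], [v_0,v_2,v_3], [v_1,v_2,v_3]

so the chain groups are C_0 ≅ Z^4, C_1 ≅ Z^6, C_2 ≅ Z^4.

∂_1: C_1 → C_0 is given by ∂[p,q] = [q] − [p].
The resulting 4×6 matrix has rank 3, and its Smith normal form has invariant factors (1,1,1).

Boundary ∂_2: C_2 → C_1 acts by ∂[p,q,r] = [q,r] − [p,r] + [p,q]. For instance
  ∂[v_0,v_1,v_3] = [v_1,v_3] − [v_0,v_3] + [v_0,v_1],
  ∂[v_1,v_2,v_3] = [v_2,v_3] − [v_1,v_3] + [v_1,v_2].
The 6×4 boundary matrix has rank 3 and Smith normal form diag(1,1,1).

Now H_k = ker ∂_k / im ∂_{k+1}, so:

  H_0: rank C_0 − rank ∂_1 = 4 − 3 = 1, and the invariant factors of ∂_1 are all 1, so H_0 = Z.
  H_1: rank ker ∂_1 − rank ∂_2 = (6 − 3) − 3 = 0, and the invariant factors of ∂_2 are all 1, so H_1 = 0.
  H_2: rank ker ∂_2 − rank ∂_3 = (4 − 3) − 0 = 1, and there is no ∂_3, so H_2 = Z.

As a check, the Euler characteristic is 4 − 6 + 4 = 2, which agrees with 1 − 0 + 1 = 2.
(K is a triangulation of the 2-sphere S^2.)

Hence the Betti numbers are b_0 = 1, b_1 = 0, b_2 = 1.

b_0 = 1, b_1 = 0, b_2 = 1.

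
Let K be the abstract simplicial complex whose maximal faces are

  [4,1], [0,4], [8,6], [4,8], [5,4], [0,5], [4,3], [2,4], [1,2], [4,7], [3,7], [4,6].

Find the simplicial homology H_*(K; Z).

Take the total order 0 < 1 < 2 < 3 < 4 < 5 < 6 < 7 < 8 on the vertex set. Then K (dimension 1) consists of the simplices:

  0-simplices (9): [0], [1], [2], [3], [4], [5], [6], [7], [8]
  1-simplices (12): [0,4], [0,5], [1,2], [1,4], [2,4], [3,4], [3,7], [4,5], [4,6], [4,7], [4,8], [6,8]

so the chain groups are C_0 ≅ Z^9, C_1 ≅ Z^12.

The boundary map ∂_1: C_1 → C_0 sends each edge [p,q] (with p < q) to q − p. For instance
  ∂[3,4] = [4] − [3].
The 9×12 boundary matrix has rank 8 and Smith normal form diag(1,1,1,1,1,1,1,1).

Computing H_k = (kernel of ∂_k) / (image of ∂_{k+1}):

  H_0: rank C_0 − rank ∂_1 = 9 − 8 = 1, and the invariant factors of ∂_1 are all 1, so H_0 ≅ Z.
  H_1: rank ker ∂_1 − rank ∂_2 = (12 − 8) − 0 = 4, and there is no ∂_2, so H_1 ≅ Z^4.

As a check, the Euler characteristic is 9 − 12 = -3, which agrees with 1 − 4 = -3.
(K is a triangulation of a wedge of 4 circles.)

H_0 ≅ Z,  H_1 ≅ Z^4.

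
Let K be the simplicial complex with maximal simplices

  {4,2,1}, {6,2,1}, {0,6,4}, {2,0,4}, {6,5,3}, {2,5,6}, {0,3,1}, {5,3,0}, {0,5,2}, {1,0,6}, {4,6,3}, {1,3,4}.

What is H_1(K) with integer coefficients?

Take the total order 0 < 1 < 2 < 3 < 4 < 5 < 6 on the vertex set. Then K (dimension 2) consists of the simplices:

  0-simplices (7): [0], [1], [2], [3], [4], [5], [6]
  1-simplices (18): [0,1], [0,2], [0,3], [0,4], [0,5], [0,6], [1,2], [1,3], [1,4], [1,6], [2,4], [2,5], [2,6], [3,4], [3,5], [3,6], [4,6], [5,6]
  2-simplices (12): [0,1,3], [0,1,6], [0,2,4], [0,2,5], [0,3,5], [0,4,6], [1,2,4], [1,2,6], [1,3,4], [2,5,6], [3,4,6], [3,5,6]

Hence C_0 ≅ Z^7, C_1 ≅ Z^18, C_2 ≅ Z^12.

The boundary map ∂_1: C_1 → C_0 maps an edge to its endpoints' difference, ∂[p,q] = q − p.
As a 7×18 matrix over Z this has rank 6, with invariant factors (1,1,1,1,1,1).

∂_2: C_2 → C_1 maps a triangle to the signed sum of its edges. For instance
  ∂[1,3,4] = [3,4] − [1,4] + [1,3],
  ∂[0,4,6] = [4,6] − [0,6] + [0,4].
As a 18×12 matrix over Z this has rank 12, with invariant factors (1,1,1,1,1,1,1,1,1,1,1,2).

Now H_k = ker ∂_k / im ∂_{k+1}, so:

  H_1: rank ker ∂_1 − rank ∂_2 = (18 − 6) − 12 = 0, and ∂_2 has invariant factor 2 > 1, so H_1 = Z/2.

(K is a triangulation of the real projective plane RP^2.)

H_1 ≅ Z/2.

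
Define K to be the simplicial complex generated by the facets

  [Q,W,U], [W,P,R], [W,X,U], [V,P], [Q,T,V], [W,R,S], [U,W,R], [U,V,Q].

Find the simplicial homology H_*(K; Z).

Take the total order P < Q < R < S < T < U < V < W < X on the vertex set. Then K (dimension 2) consists of the simplices:

  0-simplices (9): P, Q, R, S, T, U, V, W, X
  1-simplices (16): PR, PV, PW, QT, QU, QV, QW, RS, RU, RW, SW, TV, UV, UW, UX, WX
  2-simplices (7): PRW, QTV, QUV, QUW, RSW, RUW, UWX

so the chain groups are C_0 ≅ Z^9, C_1 ≅ Z^16, C_2 ≅ Z^7.

Boundary ∂_1: C_1 → C_0 maps an edge to its endpoints' difference, ∂[p,q] = q − p. For instance
  ∂QV = V − Q.
As a 9×16 matrix over Z this has rank 8, with invariant factors (1,1,1,1,1,1,1,1).

The boundary map ∂_2: C_2 → C_1 maps a triangle to the signed sum of its edges. For instance
  ∂RUW = UW − RW + RU,
  ∂QTV = TV − QV + QT.
As a 16×7 matrix over Z this has rank 7, with invariant factors (1,1,1,1,1,1,1).

Now H_k = ker ∂_k / im ∂_{k+1}, so:

  H_0: rank C_0 − rank ∂_1 = 9 − 8 = 1, and the invariant factors of ∂_1 are all 1, so H_0 ≅ Z.
  H_1: rank ker ∂_1 − rank ∂_2 = (16 − 8) − 7 = 1, and the invariant factors of ∂_2 are all 1, so H_1 ≅ Z.
  H_2: rank ker ∂_2 − rank ∂_3 = (7 − 7) − 0 = 0, and there is no ∂_3, so H_2 ≅ 0.

As a check, the Euler characteristic is 9 − 16 + 7 = 0, which agrees with 1 − 1 + 0 = 0.

H_0 = Z,  H_1 = Z,  H_2 = 0.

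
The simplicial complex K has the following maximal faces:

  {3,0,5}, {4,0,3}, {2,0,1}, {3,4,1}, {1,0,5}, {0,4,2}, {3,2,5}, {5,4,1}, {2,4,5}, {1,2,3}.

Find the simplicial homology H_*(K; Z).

H_0 ≅ Z,  H_1 ≅ Z_2,  H_2 = 0.

Order the vertices as 0 < 1 < 2 < 3 < 4 < 5. Listing each simplex with vertices in this order, K has dimension 2 with simplices:

  0-simplices (6): [0], [1], [2], [3], [4], [5]
  1-simplices (15): [0,1], [0,2], [0,3], [0,4], [0,5], [1,2], [1,3], [1,4], [1,5], [2,3], [2,4], [2,5], [3,4], [3,5], [4,5]
  2-simplices (10): [0,1,2], [0,1,5], [0,2,4], [0,3,4], [0,3,5], [1,2,3], [1,3,4], [1,4,5], [2,3,5], [2,4,5]

Hence C_0 ≅ Z^6, C_1 ≅ Z^15, C_2 ≅ Z^10.

∂_1: C_1 → C_0 is given by ∂[p,q] = [q] − [p]. For instance
  ∂[1,2] = [2] − [1].
This gives a 6×15 integer matrix of rank 5; reducing to Smith normal form yields diagonal entries (1,1,1,1,1).

Boundary ∂_2: C_2 → C_1 acts by ∂[p,q,r] = [q,r] − [p,r] + [p,q]. For instance
  ∂[2,3,5] = [3,5] − [2,5] + [2,3],
  ∂[0,2,4] = [2,4] − [0,4] + [0,2].
This gives a 15×10 integer matrix of rank 10; reducing to Smith normal form yields diagonal entries (1,1,1,1,1,1,1,1,1,2).

Now H_k = ker ∂_k / im ∂_{k+1}, so:

  H_0: rank C_0 − rank ∂_1 = 6 − 5 = 1, and the invariant factors of ∂_1 are all 1, so H_0 ≅ Z.
  H_1: rank ker ∂_1 − rank ∂_2 = (15 − 5) − 10 = 0, and ∂_2 has invariant factor 2 > 1, so H_1 ≅ Z_2.
  H_2: rank ker ∂_2 − rank ∂_3 = (10 − 10) − 0 = 0, and there is no ∂_3, so H_2 ≅ 0.

As a check, the Euler characteristic is 6 − 15 + 10 = 1, which agrees with 1 − 0 + 0 = 1.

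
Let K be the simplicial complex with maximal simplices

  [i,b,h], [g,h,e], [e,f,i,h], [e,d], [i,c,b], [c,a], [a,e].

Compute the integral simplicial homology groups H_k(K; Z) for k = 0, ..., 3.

H_0 ≅ Z,  H_1 ≅ Z,  H_2 = 0,  H_3 = 0.

We work with the vertex ordering a < b < c < d < e < f < g < h < i. The simplices of K, each written with vertices in increasing order, are:

  0-simplices (9): a, b, c, d, e, f, g, h, i
  1-simplices (15): ac, ae, bc, bh, bi, ci, de, ef, eg, eh, ei, fh, fi, gh, hi
  2-simplices (7): bci, bhi, efh, efi, egh, ehi, fhi
  3-simplices (1): efhi

so the chain groups are C_0 ≅ Z^9, C_1 ≅ Z^15, C_2 ≅ Z^7, C_3 ≅ Z^1.

∂_1: C_1 → C_0 sends each edge [p,q] (with p < q) to q − p. For instance
  ∂ei = i − e.
The 9×15 boundary matrix has rank 8 and Smith normal form diag(1,1,1,1,1,1,1,1).

Boundary ∂_2: C_2 → C_1 maps a triangle to the signed sum of its edges. For instance
  ∂efh = fh − eh + ef,
  ∂fhi = hi − fi + fh.
As a 15×7 matrix over Z this has rank 6, with invariant factors (1,1,1,1,1,1).

The boundary map ∂_3: C_3 → C_2 sends each 3-simplex σ to the alternating sum Σ_i (−1)^i (σ with its i-th vertex removed). For instance
  ∂efhi = fhi − ehi + efi − efh.
The resulting 7×1 matrix has rank 1, and its Smith normal form has invariant factors (1).

Computing H_k = (kernel of ∂_k) / (image of ∂_{k+1}):

  H_0: rank C_0 − rank ∂_1 = 9 − 8 = 1, and the invariant factors of ∂_1 are all 1, so H_0 = Z.
  H_1: rank ker ∂_1 − rank ∂_2 = (15 − 8) − 6 = 1, and the invariant factors of ∂_2 are all 1, so H_1 = Z.
  H_2: rank ker ∂_2 − rank ∂_3 = (7 − 6) − 1 = 0, and the invariant factors of ∂_3 are all 1, so H_2 = 0.
  H_3: rank ker ∂_3 − rank ∂_4 = (1 − 1) − 0 = 0, and there is no ∂_4, so H_3 = 0.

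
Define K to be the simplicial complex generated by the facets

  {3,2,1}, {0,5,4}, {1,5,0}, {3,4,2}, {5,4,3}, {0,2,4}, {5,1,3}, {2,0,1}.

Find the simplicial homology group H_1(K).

H_1 = 0.

Order the vertices as 0 < 1 < 2 < 3 < 4 < 5. Listing each simplex with vertices in this order, K has dimension 2 with simplices:

  0-simplices (6): [0], [1], [2], [3], [4], [5]
  1-simplices (12): [0,1], [0,2], [0,4], [0,5], [1,2], [1,3], [1,5], [2,3], [2,4], [3,4], [3,5], [4,5]
  2-simplices (8): [0,1,2], [0,1,5], [0,2,4], [0,4,5], [1,2,3], [1,3,5], [2,3,4], [3,4,5]

giving chain groups C_0 ≅ Z^6, C_1 ≅ Z^12, C_2 ≅ Z^8.

∂_1: C_1 → C_0 is given by ∂[p,q] = [q] − [p]. For instance
  ∂[2,4] = [4] − [2].
As a 6×12 matrix over Z this has rank 5, with invariant factors (1,1,1,1,1).

Boundary ∂_2: C_2 → C_1 maps a triangle to the signed sum of its edges. For instance
  ∂[0,1,5] = [1,5] − [0,5] + [0,1],
  ∂[0,1,2] = [1,2] − [0,2] + [0,1].
This gives a 12×8 integer matrix of rank 7; reducing to Smith normal form yields diagonal entries (1,1,1,1,1,1,1).

Now H_k = ker ∂_k / im ∂_{k+1}, so:

  H_1: rank ker ∂_1 − rank ∂_2 = (12 − 5) − 7 = 0, and the invariant factors of ∂_2 are all 1, so H_1 = 0.

(K is a triangulation of the 2-sphere S^2.)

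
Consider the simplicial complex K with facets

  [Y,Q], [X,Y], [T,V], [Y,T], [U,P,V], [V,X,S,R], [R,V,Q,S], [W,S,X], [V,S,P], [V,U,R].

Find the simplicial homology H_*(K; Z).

H_0 = Z,  H_1 = Z^2,  H_2 = 0,  H_3 = 0.

Order the vertices as P < Q < R < S < T < U < V < W < X < Y. Listing each simplex with vertices in this order, K has dimension 3 with simplices:

  0-simplices (10): P, Q, R, S, T, U, V, W, X, Y
  1-simplices (20): PS, PU, PV, QR, QS, QV, QY, RS, RU, RV, RX, SV, SW, SX, TV, TY, UV, VX, WX, XY
  2-simplices (11): PSV, PUV, QRS, QRV, QSV, RSV, RSX, RUV, RVX, SVX, SWX
  3-simplices (2): QRSV, RSVX

Hence C_0 ≅ Z^10, C_1 ≅ Z^20, C_2 ≅ Z^11, C_3 ≅ Z^2.

∂_1: C_1 → C_0 maps an edge to its endpoints' difference, ∂[p,q] = q − p. For instance
  ∂SX = X − S.
This gives a 10×20 integer matrix of rank 9; reducing to Smith normal form yields diagonal entries (1,1,1,1,1,1,1,1,1).

Boundary ∂_2: C_2 → C_1 sends each 2-simplex [p,q,r] to [q,r] − [p,r] + [p,q]. For instance
  ∂SWX = WX − SX + SW,
  ∂RUV = UV − RV + RU.
As a 20×11 matrix over Z this has rank 9, with invariant factors (1,1,1,1,1,1,1,1,1).

The boundary map ∂_3: C_3 → C_2 sends each 3-simplex σ to the alternating sum Σ_i (−1)^i (σ with its i-th vertex removed). For instance
  ∂QRSV = RSV − QSV + QRV − QRS,
  ∂RSVX = SVX − RVX + RSX − RSV.
As a 11×2 matrix over Z this has rank 2, with invariant factors (1,1).

From H_k ≅ ker(∂_k) / im(∂_{k+1}) we obtain:

  H_0: rank C_0 − rank ∂_1 = 10 − 9 = 1, and the invariant factors of ∂_1 are all 1, so H_0 ≅ Z.
  H_1: rank ker ∂_1 − rank ∂_2 = (20 − 9) − 9 = 2, and the invariant factors of ∂_2 are all 1, so H_1 ≅ Z^2.
  H_2: rank ker ∂_2 − rank ∂_3 = (11 − 9) − 2 = 0, and the invariant factors of ∂_3 are all 1, so H_2 ≅ 0.
  H_3: rank ker ∂_3 − rank ∂_4 = (2 − 2) − 0 = 0, and there is no ∂_4, so H_3 ≅ 0.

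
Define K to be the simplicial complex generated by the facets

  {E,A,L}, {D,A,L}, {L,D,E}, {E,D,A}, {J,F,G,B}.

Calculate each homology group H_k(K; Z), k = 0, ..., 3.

H_0 = Z^2,  H_1 = 0,  H_2 = Z,  H_3 = 0.

We work with the vertex ordering A < B < D < E < F < G < J < L. The simplices of K, each written with vertices in increasing order, are:

  0-simplices (8): A, B, D, E, F, G, J, L
  1-simplices (12): AD, AE, AL, BF, BG, BJ, DE, DL, EL, FG, FJ, GJ
  2-simplices (8): ADE, ADL, AEL, BFG, BFJ, BGJ, DEL, FGJ
  3-simplices (1): BFGJ

giving chain groups C_0 ≅ Z^8, C_1 ≅ Z^12, C_2 ≅ Z^8, C_3 ≅ Z^1.

∂_1: C_1 → C_0 is given by ∂[p,q] = [q] − [p].
The resulting 8×12 matrix has rank 6, and its Smith normal form has invariant factors (1,1,1,1,1,1).

∂_2: C_2 → C_1 maps a triangle to the signed sum of its edges. For instance
  ∂ADL = DL − AL + AD,
  ∂FGJ = GJ − FJ + FG.
The resulting 12×8 matrix has rank 6, and its Smith normal form has invariant factors (1,1,1,1,1,1).

The boundary map ∂_3: C_3 → C_2 sends each 3-simplex σ to the alternating sum Σ_i (−1)^i (σ with its i-th vertex removed). For instance
  ∂BFGJ = FGJ − BGJ + BFJ − BFG.
The resulting 8×1 matrix has rank 1, and its Smith normal form has invariant factors (1).

Computing H_k = (kernel of ∂_k) / (image of ∂_{k+1}):

  H_0: rank C_0 − rank ∂_1 = 8 − 6 = 2, and the invariant factors of ∂_1 are all 1, so H_0 = Z^2.
  H_1: rank ker ∂_1 − rank ∂_2 = (12 − 6) − 6 = 0, and the invariant factors of ∂_2 are all 1, so H_1 = 0.
  H_2: rank ker ∂_2 − rank ∂_3 = (8 − 6) − 1 = 1, and the invariant factors of ∂_3 are all 1, so H_2 = Z.
  H_3: rank ker ∂_3 − rank ∂_4 = (1 − 1) − 0 = 0, and there is no ∂_4, so H_3 = 0.

(K is a triangulation of the disjoint union of the 2-sphere S^2 and the 3-simplex.)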